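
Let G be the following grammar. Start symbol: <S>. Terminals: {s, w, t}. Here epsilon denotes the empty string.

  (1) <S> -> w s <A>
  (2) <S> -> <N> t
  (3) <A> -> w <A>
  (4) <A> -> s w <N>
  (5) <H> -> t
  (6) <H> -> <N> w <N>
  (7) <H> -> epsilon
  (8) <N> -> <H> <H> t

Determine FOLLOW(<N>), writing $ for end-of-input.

FIRST(<A>): from <A>->w <A> we get {w}; from <A>->s w <N> we get {s}. So FIRST(<A>) = {s, w}.
FIRST(<S>): from <S>->w s <A> we get {w}; from <S>-><N> t we get {t}. So FIRST(<S>) = {t, w}.
FIRST(<H>): from <H>->t we get {t}; from <H>-><N> w <N> we get {t}; from <H>->epsilon we get {epsilon}. So FIRST(<H>) = {epsilon, t}.
FIRST(<N>): from <N>-><H> <H> t we get {t}. So FIRST(<N>) = {t}.
FOLLOW(<S>) includes $ since <S> is the start symbol.
FOLLOW(<S>): <S> appears on no right-hand side. Thus FOLLOW(<S>) = {$}.
FOLLOW(<A>): in <S>->w s <A>, the suffix after <A> is empty, so FOLLOW(<A>) ⊇ FOLLOW(<S>) = {$}; in <A>->w <A>, the suffix after <A> is empty (adds nothing new). Thus FOLLOW(<A>) = {$}.
FOLLOW(<H>): in <N>-><H> <H> t (occurrence 1), <H> is followed by <H> t with FIRST {t}; in <N>-><H> <H> t (occurrence 2), <H> is followed by t with FIRST {t}. Thus FOLLOW(<H>) = {t}.
FOLLOW(<N>): in <S>-><N> t, <N> is followed by t with FIRST {t}; in <A>->s w <N>, the suffix after <N> is empty, so FOLLOW(<N>) ⊇ FOLLOW(<A>) = {$}; in <H>-><N> w <N> (occurrence 1), <N> is followed by w <N> with FIRST {w}; in <H>-><N> w <N> (occurrence 2), the suffix after <N> is empty, so FOLLOW(<N>) ⊇ FOLLOW(<H>) = {t}. Thus FOLLOW(<N>) = {$, t, w}.

{$, t, w}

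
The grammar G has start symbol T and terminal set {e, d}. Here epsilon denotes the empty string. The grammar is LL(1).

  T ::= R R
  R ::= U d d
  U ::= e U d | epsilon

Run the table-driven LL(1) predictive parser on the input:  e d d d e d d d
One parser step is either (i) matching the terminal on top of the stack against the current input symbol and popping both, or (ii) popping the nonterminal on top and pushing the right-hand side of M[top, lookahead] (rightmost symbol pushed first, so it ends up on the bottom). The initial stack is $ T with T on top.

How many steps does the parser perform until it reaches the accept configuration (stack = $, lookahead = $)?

15

step 1: stack=$ T  input=e d d d e d d d $  — expand T ::= R R
step 2: stack=$ R R  input=e d d d e d d d $  — expand R ::= U d d
step 3: stack=$ R d d U  input=e d d d e d d d $  — expand U ::= e U d
step 4: stack=$ R d d d U e  input=e d d d e d d d $  — match e
step 5: stack=$ R d d d U  input=d d d e d d d $  — expand U ::= epsilon
step 6: stack=$ R d d d  input=d d d e d d d $  — match d
step 7: stack=$ R d d  input=d d e d d d $  — match d
step 8: stack=$ R d  input=d e d d d $  — match d
step 9: stack=$ R  input=e d d d $  — expand R ::= U d d
step 10: stack=$ d d U  input=e d d d $  — expand U ::= e U d
step 11: stack=$ d d d U e  input=e d d d $  — match e
step 12: stack=$ d d d U  input=d d d $  — expand U ::= epsilon
step 13: stack=$ d d d  input=d d d $  — match d
step 14: stack=$ d d  input=d d $  — match d
step 15: stack=$ d  input=d $  — match d
Accept reached after 15 steps.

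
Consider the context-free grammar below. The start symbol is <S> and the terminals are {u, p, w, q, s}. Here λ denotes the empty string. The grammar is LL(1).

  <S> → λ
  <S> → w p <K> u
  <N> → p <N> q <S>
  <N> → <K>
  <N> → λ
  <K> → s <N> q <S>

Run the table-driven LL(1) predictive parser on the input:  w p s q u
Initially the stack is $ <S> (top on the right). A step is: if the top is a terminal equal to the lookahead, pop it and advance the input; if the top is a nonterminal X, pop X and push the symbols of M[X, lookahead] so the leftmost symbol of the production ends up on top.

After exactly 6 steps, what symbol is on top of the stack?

q

     Stack            Input        Action
  1  $ <S>            w p s q u $  expand <S> → w p <K> u
  2  $ u <K> p w      w p s q u $  match w
  3  $ u <K> p        p s q u $    match p
  4  $ u <K>          s q u $      expand <K> → s <N> q <S>
  5  $ u <S> q <N> s  s q u $      match s
  6  $ u <S> q <N>    q u $        expand <N> → λ
Stack after step 6: $ u <S> q (top = q).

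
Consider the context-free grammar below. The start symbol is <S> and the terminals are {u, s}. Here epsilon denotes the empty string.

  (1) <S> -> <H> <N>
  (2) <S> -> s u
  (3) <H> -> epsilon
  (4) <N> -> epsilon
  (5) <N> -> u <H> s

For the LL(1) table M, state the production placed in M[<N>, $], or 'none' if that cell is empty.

FIRST(<H>): from <H>->epsilon we get {epsilon}. So FIRST(<H>) = {epsilon}.
FIRST(<N>): from <N>->epsilon we get {epsilon}; from <N>->u <H> s we get {u}. So FIRST(<N>) = {epsilon, u}.
FIRST(<S>): from <S>-><H> <N> we get {epsilon, u}; from <S>->s u we get {s}. So FIRST(<S>) = {epsilon, s, u}.
FOLLOW(<S>) includes $ since <S> is the start symbol.
FOLLOW(<S>): <S> appears on no right-hand side. Thus FOLLOW(<S>) = {$}.
FOLLOW(<N>): in <S>-><H> <N>, the suffix after <N> is empty, so FOLLOW(<N>) ⊇ FOLLOW(<S>) = {$}. Thus FOLLOW(<N>) = {$}.
For <N> -> epsilon: FIRST(epsilon) = {epsilon}, so it goes in M[<N>, t] for t ∈ {}; since epsilon ∈ FIRST, also for every t ∈ FOLLOW(<N>) = {$}.
For <N> -> u <H> s: FIRST(u <H> s) = {u}, so it goes in M[<N>, t] for t ∈ {u}.

<N> -> epsilon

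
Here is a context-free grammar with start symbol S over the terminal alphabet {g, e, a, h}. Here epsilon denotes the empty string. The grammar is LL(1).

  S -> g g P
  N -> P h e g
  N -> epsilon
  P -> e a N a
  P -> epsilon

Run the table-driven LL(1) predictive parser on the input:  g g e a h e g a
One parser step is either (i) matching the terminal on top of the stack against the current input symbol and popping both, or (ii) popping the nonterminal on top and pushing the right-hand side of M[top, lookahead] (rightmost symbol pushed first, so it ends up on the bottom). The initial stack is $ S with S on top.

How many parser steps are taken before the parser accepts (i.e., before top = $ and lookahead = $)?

12

step 1: stack=$ S  input=g g e a h e g a $  — expand S -> g g P
step 2: stack=$ P g g  input=g g e a h e g a $  — match g
step 3: stack=$ P g  input=g e a h e g a $  — match g
step 4: stack=$ P  input=e a h e g a $  — expand P -> e a N a
step 5: stack=$ a N a e  input=e a h e g a $  — match e
step 6: stack=$ a N a  input=a h e g a $  — match a
step 7: stack=$ a N  input=h e g a $  — expand N -> P h e g
step 8: stack=$ a g e h P  input=h e g a $  — expand P -> epsilon
step 9: stack=$ a g e h  input=h e g a $  — match h
step 10: stack=$ a g e  input=e g a $  — match e
step 11: stack=$ a g  input=g a $  — match g
step 12: stack=$ a  input=a $  — match a
Accept reached after 12 steps.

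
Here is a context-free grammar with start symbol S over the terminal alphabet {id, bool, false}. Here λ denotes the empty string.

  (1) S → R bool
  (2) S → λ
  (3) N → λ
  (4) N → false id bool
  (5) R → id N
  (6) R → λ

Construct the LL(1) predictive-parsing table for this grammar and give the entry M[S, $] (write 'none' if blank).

S → λ

FIRST(N) = {λ, false}
FIRST(R) = {λ, id}
FIRST(S) = {λ, bool, id}  (via R bool)
FOLLOW(S) includes $ since S is the start symbol.
FOLLOW(S): S appears on no right-hand side. Thus FOLLOW(S) = {$}.
For S → R bool: FIRST(R bool) = {bool, id}, so it goes in M[S, t] for t ∈ {bool, id}.
For S → λ: FIRST(λ) = {λ}, so it goes in M[S, t] for t ∈ {}; since λ ∈ FIRST, also for every t ∈ FOLLOW(S) = {$}.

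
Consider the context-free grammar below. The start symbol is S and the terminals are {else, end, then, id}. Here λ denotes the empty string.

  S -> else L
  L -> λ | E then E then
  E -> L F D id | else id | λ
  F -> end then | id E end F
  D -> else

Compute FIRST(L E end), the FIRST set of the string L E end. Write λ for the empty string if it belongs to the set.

FIRST(S): from S->else L we get {else}. So FIRST(S) = {else}.
FIRST(F): from F->end then we get {end}; from F->id E end F we get {id}. So FIRST(F) = {end, id}.
FIRST(D): from D->else we get {else}. So FIRST(D) = {else}.
FIRST(L): from L->λ we get {λ}; from L->E then E then we get {else, end, id, then}. So FIRST(L) = {λ, else, end, id, then}.
FIRST(E): from E->L F D id we get {else, end, id, then}; from E->else id we get {else}; from E->λ we get {λ}. So FIRST(E) = {λ, else, end, id, then}.
FIRST(L E end): take FIRST of each symbol in turn, carrying on past any symbol whose FIRST contains λ; result {else, end, id, then}.

{else, end, id, then}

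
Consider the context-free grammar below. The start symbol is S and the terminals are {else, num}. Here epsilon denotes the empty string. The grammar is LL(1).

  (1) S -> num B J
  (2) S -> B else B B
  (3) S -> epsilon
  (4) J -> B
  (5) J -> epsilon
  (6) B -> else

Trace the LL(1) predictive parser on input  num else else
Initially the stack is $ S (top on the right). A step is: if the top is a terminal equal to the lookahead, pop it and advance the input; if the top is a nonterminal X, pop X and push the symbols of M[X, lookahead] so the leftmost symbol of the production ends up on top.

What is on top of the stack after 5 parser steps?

B

step 1: stack=$ S  input=num else else $  — expand S -> num B J
step 2: stack=$ J B num  input=num else else $  — match num
step 3: stack=$ J B  input=else else $  — expand B -> else
step 4: stack=$ J else  input=else else $  — match else
step 5: stack=$ J  input=else $  — expand J -> B
Stack after step 5: $ B (top = B).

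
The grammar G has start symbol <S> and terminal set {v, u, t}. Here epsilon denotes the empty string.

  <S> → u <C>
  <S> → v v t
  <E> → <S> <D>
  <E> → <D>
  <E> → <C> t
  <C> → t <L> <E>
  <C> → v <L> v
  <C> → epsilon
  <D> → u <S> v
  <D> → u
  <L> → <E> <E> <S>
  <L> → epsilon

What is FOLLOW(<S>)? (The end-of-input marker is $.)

{$, t, u, v}

FIRST(<S>) = {u, v}
FIRST(<C>) = {epsilon, t, v}
FIRST(<D>) = {u}
FIRST(<E>) = {t, u, v}  (via <S> <D>, <D>, <C> t)
FIRST(<L>) = {epsilon, t, u, v}  (via <E> <E> <S>)
FOLLOW(<S>) includes $ since <S> is the start symbol.
FOLLOW(<L>): in <C>→t <L> <E>, <L> is followed by <E> with FIRST {t, u, v}; in <C>→v <L> v, <L> is followed by v with FIRST {v}. Thus FOLLOW(<L>) = {t, u, v}.
FOLLOW(<S>): in <E>→<S> <D>, <S> is followed by <D> with FIRST {u}; in <D>→u <S> v, <S> is followed by v with FIRST {v}; in <L>→<E> <E> <S>, the suffix after <S> is empty, so FOLLOW(<S>) ⊇ FOLLOW(<L>) = {t, u, v}. Thus FOLLOW(<S>) = {$, t, u, v}.
FOLLOW(<C>): in <S>→u <C>, the suffix after <C> is empty, so FOLLOW(<C>) ⊇ FOLLOW(<S>) = {$, t, u, v}; in <E>→<C> t, <C> is followed by t with FIRST {t}. Thus FOLLOW(<C>) = {$, t, u, v}.
FOLLOW(<E>): in <C>→t <L> <E>, the suffix after <E> is empty, so FOLLOW(<E>) ⊇ FOLLOW(<C>) = {$, t, u, v}; in <L>→<E> <E> <S> (occurrence 1), <E> is followed by <E> <S> with FIRST {t, u, v}; in <L>→<E> <E> <S> (occurrence 2), <E> is followed by <S> with FIRST {u, v}. Thus FOLLOW(<E>) = {$, t, u, v}.
FOLLOW(<D>): in <E>→<S> <D>, the suffix after <D> is empty, so FOLLOW(<D>) ⊇ FOLLOW(<E>) = {$, t, u, v}; in <E>→<D>, the suffix after <D> is empty, so FOLLOW(<D>) ⊇ FOLLOW(<E>) = {$, t, u, v}. Thus FOLLOW(<D>) = {$, t, u, v}.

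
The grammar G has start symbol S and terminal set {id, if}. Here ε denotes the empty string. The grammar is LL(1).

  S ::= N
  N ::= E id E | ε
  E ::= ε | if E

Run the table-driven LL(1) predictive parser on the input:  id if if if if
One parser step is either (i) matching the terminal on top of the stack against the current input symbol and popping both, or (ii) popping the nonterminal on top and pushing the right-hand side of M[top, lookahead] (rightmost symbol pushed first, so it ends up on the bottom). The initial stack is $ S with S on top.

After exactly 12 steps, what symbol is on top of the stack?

E

step 1: stack=$ S  input=id if if if if $  — expand S ::= N
step 2: stack=$ N  input=id if if if if $  — expand N ::= E id E
step 3: stack=$ E id E  input=id if if if if $  — expand E ::= ε
step 4: stack=$ E id  input=id if if if if $  — match id
step 5: stack=$ E  input=if if if if $  — expand E ::= if E
step 6: stack=$ E if  input=if if if if $  — match if
step 7: stack=$ E  input=if if if $  — expand E ::= if E
step 8: stack=$ E if  input=if if if $  — match if
step 9: stack=$ E  input=if if $  — expand E ::= if E
step 10: stack=$ E if  input=if if $  — match if
step 11: stack=$ E  input=if $  — expand E ::= if E
step 12: stack=$ E if  input=if $  — match if
Stack after step 12: $ E (top = E).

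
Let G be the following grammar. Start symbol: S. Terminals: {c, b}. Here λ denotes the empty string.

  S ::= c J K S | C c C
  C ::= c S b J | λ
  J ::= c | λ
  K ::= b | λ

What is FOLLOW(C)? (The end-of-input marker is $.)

FIRST(C) = {λ, c}
FIRST(J) = {λ, c}
FIRST(K) = {λ, b}
FIRST(S) = {c}  (via C c C)
FOLLOW(S) includes $ since S is the start symbol.
FOLLOW(S): in S::=c J K S, the suffix after S is empty (adds nothing new); in C::=c S b J, S is followed by b J with FIRST {b}. Thus FOLLOW(S) = {$, b}.
FOLLOW(C): in S::=C c C (occurrence 1), C is followed by c C with FIRST {c}; in S::=C c C (occurrence 2), the suffix after C is empty, so FOLLOW(C) ⊇ FOLLOW(S) = {$, b}. Thus FOLLOW(C) = {$, b, c}.
FOLLOW(J): in S::=c J K S, J is followed by K S with FIRST {b, c}; in C::=c S b J, the suffix after J is empty, so FOLLOW(J) ⊇ FOLLOW(C) = {$, b, c}. Thus FOLLOW(J) = {$, b, c}.
FOLLOW(K): in S::=c J K S, K is followed by S with FIRST {c}. Thus FOLLOW(K) = {c}.

{$, b, c}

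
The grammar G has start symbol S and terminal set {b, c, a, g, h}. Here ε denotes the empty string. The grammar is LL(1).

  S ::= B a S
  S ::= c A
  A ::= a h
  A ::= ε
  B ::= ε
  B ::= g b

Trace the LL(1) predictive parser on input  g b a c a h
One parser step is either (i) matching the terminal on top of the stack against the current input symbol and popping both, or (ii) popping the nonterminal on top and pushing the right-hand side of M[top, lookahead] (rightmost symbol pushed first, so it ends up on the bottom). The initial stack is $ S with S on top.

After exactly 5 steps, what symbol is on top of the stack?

S

     Stack      Input          Action
  1  $ S        g b a c a h $  expand S ::= B a S
  2  $ S a B    g b a c a h $  expand B ::= g b
  3  $ S a b g  g b a c a h $  match g
  4  $ S a b    b a c a h $    match b
  5  $ S a      a c a h $      match a
Stack after step 5: $ S (top = S).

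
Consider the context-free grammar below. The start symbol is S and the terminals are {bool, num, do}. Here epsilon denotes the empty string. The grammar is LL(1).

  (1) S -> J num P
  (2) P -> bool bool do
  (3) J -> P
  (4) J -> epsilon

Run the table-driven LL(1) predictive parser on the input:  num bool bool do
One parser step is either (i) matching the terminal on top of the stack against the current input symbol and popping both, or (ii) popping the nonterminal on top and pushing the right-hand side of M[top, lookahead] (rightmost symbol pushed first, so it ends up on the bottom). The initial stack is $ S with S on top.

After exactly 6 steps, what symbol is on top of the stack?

step 1: stack=$ S  input=num bool bool do $  — expand S -> J num P
step 2: stack=$ P num J  input=num bool bool do $  — expand J -> epsilon
step 3: stack=$ P num  input=num bool bool do $  — match num
step 4: stack=$ P  input=bool bool do $  — expand P -> bool bool do
step 5: stack=$ do bool bool  input=bool bool do $  — match bool
step 6: stack=$ do bool  input=bool do $  — match bool
Stack after step 6: $ do (top = do).

do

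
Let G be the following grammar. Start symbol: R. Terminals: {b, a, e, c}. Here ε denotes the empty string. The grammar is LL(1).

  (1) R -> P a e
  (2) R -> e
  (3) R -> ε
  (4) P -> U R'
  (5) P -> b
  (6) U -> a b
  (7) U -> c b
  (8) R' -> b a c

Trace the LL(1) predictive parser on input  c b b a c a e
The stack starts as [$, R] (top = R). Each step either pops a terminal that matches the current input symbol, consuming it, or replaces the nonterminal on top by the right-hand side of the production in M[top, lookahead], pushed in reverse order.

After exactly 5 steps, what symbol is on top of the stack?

step 1: stack=$ R  input=c b b a c a e $  — expand R -> P a e
step 2: stack=$ e a P  input=c b b a c a e $  — expand P -> U R'
step 3: stack=$ e a R' U  input=c b b a c a e $  — expand U -> c b
step 4: stack=$ e a R' b c  input=c b b a c a e $  — match c
step 5: stack=$ e a R' b  input=b b a c a e $  — match b
Stack after step 5: $ e a R' (top = R').

R'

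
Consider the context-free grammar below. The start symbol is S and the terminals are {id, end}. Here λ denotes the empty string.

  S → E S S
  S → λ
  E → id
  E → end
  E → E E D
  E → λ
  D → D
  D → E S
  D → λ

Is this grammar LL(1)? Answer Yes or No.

FIRST(S) = {λ, end, id}
FIRST(E) = {λ, end, id}
FIRST(D) = {λ, end, id}
FOLLOW(S) = {$, end, id}
FOLLOW(E) = {$, end, id}
FOLLOW(D) = {$, end, id}
Cell M[D, $] receives both D → D and D → E S and D → λ — the grammar is not LL(1).

No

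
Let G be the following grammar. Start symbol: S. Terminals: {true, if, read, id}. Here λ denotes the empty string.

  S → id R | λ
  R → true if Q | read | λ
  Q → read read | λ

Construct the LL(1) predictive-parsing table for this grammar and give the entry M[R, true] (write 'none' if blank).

R → true if Q

FIRST(S) = {λ, id}
FIRST(R) = {λ, read, true}
FIRST(Q) = {λ, read}
FOLLOW(S) includes $ since S is the start symbol.
FOLLOW(S): S appears on no right-hand side. Thus FOLLOW(S) = {$}.
FOLLOW(R): in S→id R, the suffix after R is empty, so FOLLOW(R) ⊇ FOLLOW(S) = {$}. Thus FOLLOW(R) = {$}.
For R → true if Q: FIRST(true if Q) = {true}, so it goes in M[R, t] for t ∈ {true}.
For R → read: FIRST(read) = {read}, so it goes in M[R, t] for t ∈ {read}.
For R → λ: FIRST(λ) = {λ}, so it goes in M[R, t] for t ∈ {}; since λ ∈ FIRST, also for every t ∈ FOLLOW(R) = {$}.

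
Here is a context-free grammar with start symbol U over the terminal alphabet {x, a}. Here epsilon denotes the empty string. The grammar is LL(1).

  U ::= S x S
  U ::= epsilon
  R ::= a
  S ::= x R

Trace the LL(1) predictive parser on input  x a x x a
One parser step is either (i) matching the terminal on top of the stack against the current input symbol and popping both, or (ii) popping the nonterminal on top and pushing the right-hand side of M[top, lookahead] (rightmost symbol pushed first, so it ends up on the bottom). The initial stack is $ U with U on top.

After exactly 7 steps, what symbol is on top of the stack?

x

     Stack      Input        Action
  1  $ U        x a x x a $  expand U ::= S x S
  2  $ S x S    x a x x a $  expand S ::= x R
  3  $ S x R x  x a x x a $  match x
  4  $ S x R    a x x a $    expand R ::= a
  5  $ S x a    a x x a $    match a
  6  $ S x      x x a $      match x
  7  $ S        x a $        expand S ::= x R
Stack after step 7: $ R x (top = x).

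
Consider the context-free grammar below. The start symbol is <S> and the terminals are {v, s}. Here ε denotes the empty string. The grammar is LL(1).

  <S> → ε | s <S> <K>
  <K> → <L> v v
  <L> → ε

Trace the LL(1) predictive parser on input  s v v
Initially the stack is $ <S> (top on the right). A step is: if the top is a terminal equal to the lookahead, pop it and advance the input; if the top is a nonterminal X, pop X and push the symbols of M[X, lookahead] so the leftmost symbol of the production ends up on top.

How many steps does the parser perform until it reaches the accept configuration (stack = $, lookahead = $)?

     Stack        Input    Action
  1  $ <S>        s v v $  expand <S> → s <S> <K>
  2  $ <K> <S> s  s v v $  match s
  3  $ <K> <S>    v v $    expand <S> → ε
  4  $ <K>        v v $    expand <K> → <L> v v
  5  $ v v <L>    v v $    expand <L> → ε
  6  $ v v        v v $    match v
  7  $ v          v $      match v
Accept reached after 7 steps.

7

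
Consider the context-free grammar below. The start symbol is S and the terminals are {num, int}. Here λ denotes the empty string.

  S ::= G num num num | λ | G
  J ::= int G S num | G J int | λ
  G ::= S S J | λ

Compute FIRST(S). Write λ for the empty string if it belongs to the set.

{λ, int, num}

FIRST(S): from S::=G num num num we get {int, num}; from S::=λ we get {λ}; from S::=G we get {λ, int, num}. So FIRST(S) = {λ, int, num}.
FIRST(J): from J::=int G S num we get {int}; from J::=G J int we get {int, num}; from J::=λ we get {λ}. So FIRST(J) = {λ, int, num}.
FIRST(G): from G::=S S J we get {λ, int, num}; from G::=λ we get {λ}. So FIRST(G) = {λ, int, num}.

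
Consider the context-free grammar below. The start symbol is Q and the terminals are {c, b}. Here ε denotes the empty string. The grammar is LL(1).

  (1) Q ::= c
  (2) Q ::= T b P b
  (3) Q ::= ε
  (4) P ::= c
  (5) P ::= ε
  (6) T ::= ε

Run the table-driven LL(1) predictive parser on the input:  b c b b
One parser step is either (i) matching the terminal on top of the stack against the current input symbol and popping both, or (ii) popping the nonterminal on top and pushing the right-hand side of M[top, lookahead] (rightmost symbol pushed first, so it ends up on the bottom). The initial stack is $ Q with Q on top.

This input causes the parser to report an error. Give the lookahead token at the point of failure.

b

step 1: stack=$ Q  input=b c b b $  — expand Q ::= T b P b
step 2: stack=$ b P b T  input=b c b b $  — expand T ::= ε
step 3: stack=$ b P b  input=b c b b $  — match b
step 4: stack=$ b P  input=c b b $  — expand P ::= c
step 5: stack=$ b c  input=c b b $  — match c
step 6: stack=$ b  input=b b $  — match b
step 7: stack=$  input=b $  — error: stack empty but input remains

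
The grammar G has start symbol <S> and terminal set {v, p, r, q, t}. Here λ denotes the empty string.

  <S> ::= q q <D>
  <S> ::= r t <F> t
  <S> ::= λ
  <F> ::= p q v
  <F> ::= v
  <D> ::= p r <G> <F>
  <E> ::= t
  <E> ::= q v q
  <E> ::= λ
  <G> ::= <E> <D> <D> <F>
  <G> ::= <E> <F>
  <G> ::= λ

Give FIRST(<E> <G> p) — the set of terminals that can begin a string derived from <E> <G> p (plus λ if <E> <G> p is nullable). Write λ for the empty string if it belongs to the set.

{p, q, t, v}

FIRST(<S>) = {λ, q, r}
FIRST(<F>) = {p, v}
FIRST(<D>) = {p}
FIRST(<E>) = {λ, q, t}
FIRST(<G>) = {λ, p, q, t, v}  (via <E> <D> <D> <F>, <E> <F>)
FIRST(<E> <G> p): take FIRST of each symbol in turn, carrying on past any symbol whose FIRST contains λ; result {p, q, t, v}.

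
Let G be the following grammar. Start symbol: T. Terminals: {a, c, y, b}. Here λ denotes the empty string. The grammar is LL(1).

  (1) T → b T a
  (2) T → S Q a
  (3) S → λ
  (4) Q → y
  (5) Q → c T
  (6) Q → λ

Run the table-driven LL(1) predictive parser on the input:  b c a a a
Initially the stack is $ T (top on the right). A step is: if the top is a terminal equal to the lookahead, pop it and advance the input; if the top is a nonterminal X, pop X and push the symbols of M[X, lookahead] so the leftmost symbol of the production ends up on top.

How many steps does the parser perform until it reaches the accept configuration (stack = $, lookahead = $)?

12

      Stack        Input        Action
   1  $ T          b c a a a $  expand T → b T a
   2  $ a T b      b c a a a $  match b
   3  $ a T        c a a a $    expand T → S Q a
   4  $ a a Q S    c a a a $    expand S → λ
   5  $ a a Q      c a a a $    expand Q → c T
   6  $ a a T c    c a a a $    match c
   7  $ a a T      a a a $      expand T → S Q a
   8  $ a a a Q S  a a a $      expand S → λ
   9  $ a a a Q    a a a $      expand Q → λ
  10  $ a a a      a a a $      match a
  11  $ a a        a a $        match a
  12  $ a          a $          match a
Accept reached after 12 steps.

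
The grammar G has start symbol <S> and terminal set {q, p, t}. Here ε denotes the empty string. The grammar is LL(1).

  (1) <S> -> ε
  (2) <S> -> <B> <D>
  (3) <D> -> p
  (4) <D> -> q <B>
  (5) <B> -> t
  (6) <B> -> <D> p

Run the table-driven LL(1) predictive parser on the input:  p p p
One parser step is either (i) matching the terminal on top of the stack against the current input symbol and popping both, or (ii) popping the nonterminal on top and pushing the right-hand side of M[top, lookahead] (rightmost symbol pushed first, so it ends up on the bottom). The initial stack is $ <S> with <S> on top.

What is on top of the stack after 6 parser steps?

step 1: stack=$ <S>  input=p p p $  — expand <S> -> <B> <D>
step 2: stack=$ <D> <B>  input=p p p $  — expand <B> -> <D> p
step 3: stack=$ <D> p <D>  input=p p p $  — expand <D> -> p
step 4: stack=$ <D> p p  input=p p p $  — match p
step 5: stack=$ <D> p  input=p p $  — match p
step 6: stack=$ <D>  input=p $  — expand <D> -> p
Stack after step 6: $ p (top = p).

p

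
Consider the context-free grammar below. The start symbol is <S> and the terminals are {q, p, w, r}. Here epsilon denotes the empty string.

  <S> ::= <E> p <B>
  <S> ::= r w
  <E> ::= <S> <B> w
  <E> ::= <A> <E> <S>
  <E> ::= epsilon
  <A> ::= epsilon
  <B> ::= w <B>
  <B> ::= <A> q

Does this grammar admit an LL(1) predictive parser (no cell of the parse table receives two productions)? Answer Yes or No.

No

FIRST(<S>) = {p, r}
FIRST(<E>) = {epsilon, p, r}
FIRST(<A>) = {epsilon}
FIRST(<B>) = {q, w}
FOLLOW(<S>) = {$, p, q, r, w}
FOLLOW(<E>) = {p, r}
FOLLOW(<A>) = {p, q, r}
FOLLOW(<B>) = {$, p, q, r, w}
Cell M[<E>, p] receives both <E> ::= <S> <B> w and <E> ::= <A> <E> <S> and <E> ::= epsilon — the grammar is not LL(1).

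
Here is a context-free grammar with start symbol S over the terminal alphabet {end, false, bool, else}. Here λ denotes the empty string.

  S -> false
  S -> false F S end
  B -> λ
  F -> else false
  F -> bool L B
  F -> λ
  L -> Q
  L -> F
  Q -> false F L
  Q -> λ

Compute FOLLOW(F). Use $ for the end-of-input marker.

{bool, else, false}

FIRST(S) = {false}
FIRST(B) = {λ}
FIRST(F) = {λ, bool, else}
FIRST(Q) = {λ, false}
FIRST(L) = {λ, bool, else, false}  (via Q, F)
FOLLOW(S) includes $ since S is the start symbol.
FOLLOW(S): in S->false F S end, S is followed by end with FIRST {end}. Thus FOLLOW(S) = {$, end}.
FOLLOW(B): in F->bool L B, the suffix after B is empty, so FOLLOW(B) ⊇ FOLLOW(F) = {bool, else, false}. Thus FOLLOW(B) = {bool, else, false}.
FOLLOW(F): in S->false F S end, F is followed by S end with FIRST {false}; in L->F, the suffix after F is empty, so FOLLOW(F) ⊇ FOLLOW(L) = {bool, else, false}; in Q->false F L, F is followed by L with FIRST {λ, bool, else, false}; in Q->false F L, the suffix after F is nullable, so FOLLOW(F) ⊇ FOLLOW(Q) = {bool, else, false}. Thus FOLLOW(F) = {bool, else, false}.
FOLLOW(L): in F->bool L B, L is followed by B with FIRST {λ}; in F->bool L B, the suffix after L is nullable, so FOLLOW(L) ⊇ FOLLOW(F) = {bool, else, false}; in Q->false F L, the suffix after L is empty, so FOLLOW(L) ⊇ FOLLOW(Q) = {bool, else, false}. Thus FOLLOW(L) = {bool, else, false}.
FOLLOW(Q): in L->Q, the suffix after Q is empty, so FOLLOW(Q) ⊇ FOLLOW(L) = {bool, else, false}. Thus FOLLOW(Q) = {bool, else, false}.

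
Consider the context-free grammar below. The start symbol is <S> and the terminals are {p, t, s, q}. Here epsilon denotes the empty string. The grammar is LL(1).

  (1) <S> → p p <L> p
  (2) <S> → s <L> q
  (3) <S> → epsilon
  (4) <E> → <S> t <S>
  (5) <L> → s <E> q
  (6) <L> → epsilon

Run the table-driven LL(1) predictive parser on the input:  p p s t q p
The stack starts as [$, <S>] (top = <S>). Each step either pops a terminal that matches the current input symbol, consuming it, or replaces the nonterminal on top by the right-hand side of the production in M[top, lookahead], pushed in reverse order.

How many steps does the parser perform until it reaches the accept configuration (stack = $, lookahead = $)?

11

step 1: stack=$ <S>  input=p p s t q p $  — expand <S> → p p <L> p
step 2: stack=$ p <L> p p  input=p p s t q p $  — match p
step 3: stack=$ p <L> p  input=p s t q p $  — match p
step 4: stack=$ p <L>  input=s t q p $  — expand <L> → s <E> q
step 5: stack=$ p q <E> s  input=s t q p $  — match s
step 6: stack=$ p q <E>  input=t q p $  — expand <E> → <S> t <S>
step 7: stack=$ p q <S> t <S>  input=t q p $  — expand <S> → epsilon
step 8: stack=$ p q <S> t  input=t q p $  — match t
step 9: stack=$ p q <S>  input=q p $  — expand <S> → epsilon
step 10: stack=$ p q  input=q p $  — match q
step 11: stack=$ p  input=p $  — match p
Accept reached after 11 steps.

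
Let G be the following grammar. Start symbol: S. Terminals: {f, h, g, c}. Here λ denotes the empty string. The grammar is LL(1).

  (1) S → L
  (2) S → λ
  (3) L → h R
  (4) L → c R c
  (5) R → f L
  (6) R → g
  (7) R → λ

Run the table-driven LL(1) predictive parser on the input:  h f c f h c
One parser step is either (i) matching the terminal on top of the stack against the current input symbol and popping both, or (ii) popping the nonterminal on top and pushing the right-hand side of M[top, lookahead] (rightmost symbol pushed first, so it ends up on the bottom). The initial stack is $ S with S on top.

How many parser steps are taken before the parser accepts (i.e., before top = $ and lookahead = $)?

      Stack    Input          Action
   1  $ S      h f c f h c $  expand S → L
   2  $ L      h f c f h c $  expand L → h R
   3  $ R h    h f c f h c $  match h
   4  $ R      f c f h c $    expand R → f L
   5  $ L f    f c f h c $    match f
   6  $ L      c f h c $      expand L → c R c
   7  $ c R c  c f h c $      match c
   8  $ c R    f h c $        expand R → f L
   9  $ c L f  f h c $        match f
  10  $ c L    h c $          expand L → h R
  11  $ c R h  h c $          match h
  12  $ c R    c $            expand R → λ
  13  $ c      c $            match c
Accept reached after 13 steps.

13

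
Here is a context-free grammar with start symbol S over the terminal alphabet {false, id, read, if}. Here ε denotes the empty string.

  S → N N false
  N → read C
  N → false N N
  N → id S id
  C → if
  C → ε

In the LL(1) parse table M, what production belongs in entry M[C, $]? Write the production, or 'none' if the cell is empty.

FIRST(N) = {false, id, read}
FIRST(C) = {ε, if}
FIRST(S) = {false, id, read}  (via N N false)
FOLLOW(S) includes $ since S is the start symbol.
FOLLOW(N): in S→N N false (occurrence 1), N is followed by N false with FIRST {false, id, read}; in S→N N false (occurrence 2), N is followed by false with FIRST {false}; in N→false N N (occurrence 1), N is followed by N with FIRST {false, id, read}; in N→false N N (occurrence 2), the suffix after N is empty (adds nothing new). Thus FOLLOW(N) = {false, id, read}.
FOLLOW(C): in N→read C, the suffix after C is empty, so FOLLOW(C) ⊇ FOLLOW(N) = {false, id, read}. Thus FOLLOW(C) = {false, id, read}.
For C → if: FIRST(if) = {if}, so it goes in M[C, t] for t ∈ {if}.
For C → ε: FIRST(ε) = {ε}, so it goes in M[C, t] for t ∈ {}; since ε ∈ FIRST, also for every t ∈ FOLLOW(C) = {false, id, read}.
None of these place a production in M[C, $].

none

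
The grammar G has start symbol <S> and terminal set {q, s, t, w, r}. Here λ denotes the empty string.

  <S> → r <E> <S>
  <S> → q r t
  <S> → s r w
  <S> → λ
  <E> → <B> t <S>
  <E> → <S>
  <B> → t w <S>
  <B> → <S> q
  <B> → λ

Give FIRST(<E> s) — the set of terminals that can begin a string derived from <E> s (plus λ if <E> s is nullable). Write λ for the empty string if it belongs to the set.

{q, r, s, t}

FIRST(<S>) = {λ, q, r, s}
FIRST(<B>) = {λ, q, r, s, t}  (via <S> q)
FIRST(<E>) = {λ, q, r, s, t}  (via <B> t <S>, <S>)
FIRST(<E> s): take FIRST of each symbol in turn, carrying on past any symbol whose FIRST contains λ; result {q, r, s, t}.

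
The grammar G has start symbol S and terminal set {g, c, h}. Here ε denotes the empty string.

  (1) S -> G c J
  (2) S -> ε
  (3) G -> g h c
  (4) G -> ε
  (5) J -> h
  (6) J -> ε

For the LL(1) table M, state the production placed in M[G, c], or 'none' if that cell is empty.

G -> ε

FIRST(G) = {ε, g}
FIRST(J) = {ε, h}
FIRST(S) = {ε, c, g}  (via G c J)
FOLLOW(S) includes $ since S is the start symbol.
FOLLOW(G): in S->G c J, G is followed by c J with FIRST {c}. Thus FOLLOW(G) = {c}.
For G -> g h c: FIRST(g h c) = {g}, so it goes in M[G, t] for t ∈ {g}.
For G -> ε: FIRST(ε) = {ε}, so it goes in M[G, t] for t ∈ {}; since ε ∈ FIRST, also for every t ∈ FOLLOW(G) = {c}.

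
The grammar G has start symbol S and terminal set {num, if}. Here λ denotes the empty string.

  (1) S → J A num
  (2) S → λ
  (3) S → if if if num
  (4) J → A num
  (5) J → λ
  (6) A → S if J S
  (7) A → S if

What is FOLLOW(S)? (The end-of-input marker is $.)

FIRST(S): from S→J A num we get {if}; from S→λ we get {λ}; from S→if if if num we get {if}. So FIRST(S) = {λ, if}.
FIRST(A): from A→S if J S we get {if}; from A→S if we get {if}. So FIRST(A) = {if}.
FIRST(J): from J→A num we get {if}; from J→λ we get {λ}. So FIRST(J) = {λ, if}.
FOLLOW(S) includes $ since S is the start symbol.
FOLLOW(A): in S→J A num, A is followed by num with FIRST {num}; in J→A num, A is followed by num with FIRST {num}. Thus FOLLOW(A) = {num}.
FOLLOW(S): in A→S if J S (occurrence 1), S is followed by if J S with FIRST {if}; in A→S if J S (occurrence 2), the suffix after S is empty, so FOLLOW(S) ⊇ FOLLOW(A) = {num}; in A→S if, S is followed by if with FIRST {if}. Thus FOLLOW(S) = {$, if, num}.
FOLLOW(J): in S→J A num, J is followed by A num with FIRST {if}; in A→S if J S, J is followed by S with FIRST {λ, if}; in A→S if J S, the suffix after J is nullable, so FOLLOW(J) ⊇ FOLLOW(A) = {num}. Thus FOLLOW(J) = {if, num}.

{$, if, num}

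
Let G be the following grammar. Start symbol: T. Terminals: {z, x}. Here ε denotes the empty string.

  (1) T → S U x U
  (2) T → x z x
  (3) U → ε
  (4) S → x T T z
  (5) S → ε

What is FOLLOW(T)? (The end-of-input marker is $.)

{$, x, z}

FIRST(U): from U→ε we get {ε}. So FIRST(U) = {ε}.
FIRST(S): from S→x T T z we get {x}; from S→ε we get {ε}. So FIRST(S) = {ε, x}.
FIRST(T): from T→S U x U we get {x}; from T→x z x we get {x}. So FIRST(T) = {x}.
FOLLOW(T) includes $ since T is the start symbol.
FOLLOW(T): in S→x T T z (occurrence 1), T is followed by T z with FIRST {x}; in S→x T T z (occurrence 2), T is followed by z with FIRST {z}. Thus FOLLOW(T) = {$, x, z}.
FOLLOW(U): in T→S U x U (occurrence 1), U is followed by x U with FIRST {x}; in T→S U x U (occurrence 2), the suffix after U is empty, so FOLLOW(U) ⊇ FOLLOW(T) = {$, x, z}. Thus FOLLOW(U) = {$, x, z}.
FOLLOW(S): in T→S U x U, S is followed by U x U with FIRST {x}. Thus FOLLOW(S) = {x}.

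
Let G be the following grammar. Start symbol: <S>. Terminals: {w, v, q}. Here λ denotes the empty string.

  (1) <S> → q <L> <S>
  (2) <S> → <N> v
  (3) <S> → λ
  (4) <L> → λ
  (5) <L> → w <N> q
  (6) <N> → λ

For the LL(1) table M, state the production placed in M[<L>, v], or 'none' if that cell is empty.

<L> → λ

FIRST(<L>) = {λ, w}
FIRST(<N>) = {λ}
FIRST(<S>) = {λ, q, v}  (via <N> v)
FOLLOW(<S>) includes $ since <S> is the start symbol.
FOLLOW(<S>): in <S>→q <L> <S>, the suffix after <S> is empty (adds nothing new). Thus FOLLOW(<S>) = {$}.
FOLLOW(<L>): in <S>→q <L> <S>, <L> is followed by <S> with FIRST {λ, q, v}; in <S>→q <L> <S>, the suffix after <L> is nullable, so FOLLOW(<L>) ⊇ FOLLOW(<S>) = {$}. Thus FOLLOW(<L>) = {$, q, v}.
For <L> → λ: FIRST(λ) = {λ}, so it goes in M[<L>, t] for t ∈ {}; since λ ∈ FIRST, also for every t ∈ FOLLOW(<L>) = {$, q, v}.
For <L> → w <N> q: FIRST(w <N> q) = {w}, so it goes in M[<L>, t] for t ∈ {w}.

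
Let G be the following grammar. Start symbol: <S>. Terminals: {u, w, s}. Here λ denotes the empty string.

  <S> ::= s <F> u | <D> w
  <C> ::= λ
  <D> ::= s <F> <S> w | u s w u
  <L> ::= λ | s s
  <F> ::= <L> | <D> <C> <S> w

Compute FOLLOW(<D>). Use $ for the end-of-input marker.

FIRST(<C>) = {λ}
FIRST(<D>) = {s, u}
FIRST(<L>) = {λ, s}
FIRST(<S>) = {s, u}  (via <D> w)
FIRST(<F>) = {λ, s, u}  (via <L>, <D> <C> <S> w)
FOLLOW(<S>) includes $ since <S> is the start symbol.
FOLLOW(<S>): in <D>::=s <F> <S> w, <S> is followed by w with FIRST {w}; in <F>::=<D> <C> <S> w, <S> is followed by w with FIRST {w}. Thus FOLLOW(<S>) = {$, w}.
FOLLOW(<C>): in <F>::=<D> <C> <S> w, <C> is followed by <S> w with FIRST {s, u}. Thus FOLLOW(<C>) = {s, u}.
FOLLOW(<D>): in <S>::=<D> w, <D> is followed by w with FIRST {w}; in <F>::=<D> <C> <S> w, <D> is followed by <C> <S> w with FIRST {s, u}. Thus FOLLOW(<D>) = {s, u, w}.
FOLLOW(<F>): in <S>::=s <F> u, <F> is followed by u with FIRST {u}; in <D>::=s <F> <S> w, <F> is followed by <S> w with FIRST {s, u}. Thus FOLLOW(<F>) = {s, u}.
FOLLOW(<L>): in <F>::=<L>, the suffix after <L> is empty, so FOLLOW(<L>) ⊇ FOLLOW(<F>) = {s, u}. Thus FOLLOW(<L>) = {s, u}.

{s, u, w}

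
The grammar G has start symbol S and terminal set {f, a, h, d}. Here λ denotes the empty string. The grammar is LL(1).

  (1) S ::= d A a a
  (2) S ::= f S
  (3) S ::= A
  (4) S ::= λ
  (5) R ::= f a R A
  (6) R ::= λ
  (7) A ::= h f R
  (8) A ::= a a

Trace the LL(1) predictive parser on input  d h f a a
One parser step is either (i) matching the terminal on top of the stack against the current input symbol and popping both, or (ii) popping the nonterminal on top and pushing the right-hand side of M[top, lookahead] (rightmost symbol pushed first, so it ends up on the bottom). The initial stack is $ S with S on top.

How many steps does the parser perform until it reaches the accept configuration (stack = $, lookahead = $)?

     Stack        Input        Action
  1  $ S          d h f a a $  expand S ::= d A a a
  2  $ a a A d    d h f a a $  match d
  3  $ a a A      h f a a $    expand A ::= h f R
  4  $ a a R f h  h f a a $    match h
  5  $ a a R f    f a a $      match f
  6  $ a a R      a a $        expand R ::= λ
  7  $ a a        a a $        match a
  8  $ a          a $          match a
Accept reached after 8 steps.

8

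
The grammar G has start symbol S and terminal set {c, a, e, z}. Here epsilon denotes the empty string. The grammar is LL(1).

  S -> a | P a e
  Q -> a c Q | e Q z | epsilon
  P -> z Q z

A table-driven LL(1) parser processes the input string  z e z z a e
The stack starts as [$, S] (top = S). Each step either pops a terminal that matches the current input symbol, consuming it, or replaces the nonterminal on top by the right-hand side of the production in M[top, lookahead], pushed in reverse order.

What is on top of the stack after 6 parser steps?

z

     Stack          Input          Action
  1  $ S            z e z z a e $  expand S -> P a e
  2  $ e a P        z e z z a e $  expand P -> z Q z
  3  $ e a z Q z    z e z z a e $  match z
  4  $ e a z Q      e z z a e $    expand Q -> e Q z
  5  $ e a z z Q e  e z z a e $    match e
  6  $ e a z z Q    z z a e $      expand Q -> epsilon
Stack after step 6: $ e a z z (top = z).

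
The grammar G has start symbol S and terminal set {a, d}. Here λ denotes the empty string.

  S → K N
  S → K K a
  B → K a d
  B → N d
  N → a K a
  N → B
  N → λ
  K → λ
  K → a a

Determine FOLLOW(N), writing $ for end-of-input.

FIRST(K): from K→λ we get {λ}; from K→a a we get {a}. So FIRST(K) = {λ, a}.
FIRST(S): from S→K N we get {λ, a, d}; from S→K K a we get {a}. So FIRST(S) = {λ, a, d}.
FIRST(B): from B→K a d we get {a}; from B→N d we get {a, d}. So FIRST(B) = {a, d}.
FIRST(N): from N→a K a we get {a}; from N→B we get {a, d}; from N→λ we get {λ}. So FIRST(N) = {λ, a, d}.
FOLLOW(S) includes $ since S is the start symbol.
FOLLOW(S): S appears on no right-hand side. Thus FOLLOW(S) = {$}.
FOLLOW(N): in S→K N, the suffix after N is empty, so FOLLOW(N) ⊇ FOLLOW(S) = {$}; in B→N d, N is followed by d with FIRST {d}. Thus FOLLOW(N) = {$, d}.
FOLLOW(B): in N→B, the suffix after B is empty, so FOLLOW(B) ⊇ FOLLOW(N) = {$, d}. Thus FOLLOW(B) = {$, d}.
FOLLOW(K): in S→K N, K is followed by N with FIRST {λ, a, d}; in S→K N, the suffix after K is nullable, so FOLLOW(K) ⊇ FOLLOW(S) = {$}; in S→K K a (occurrence 1), K is followed by K a with FIRST {a}; in S→K K a (occurrence 2), K is followed by a with FIRST {a}; in B→K a d, K is followed by a d with FIRST {a}; in N→a K a, K is followed by a with FIRST {a}. Thus FOLLOW(K) = {$, a, d}.

{$, d}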